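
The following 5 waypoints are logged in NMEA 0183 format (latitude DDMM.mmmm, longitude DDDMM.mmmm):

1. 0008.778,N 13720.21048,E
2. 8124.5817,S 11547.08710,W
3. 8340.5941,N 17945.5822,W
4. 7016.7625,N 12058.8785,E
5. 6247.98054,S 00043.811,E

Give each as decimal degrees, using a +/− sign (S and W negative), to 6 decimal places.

Point 1:
  Latitude: degrees = first 2 digits = 0, minutes = 8.778; 0 + 8.778/60 = 0.1463000
  N → positive
  λ: split at 3 digits → 137° and 20.21048′; 137 + 20.21048/60 = 137.3368413
  E → positive
Point 2:
  Lat: degrees = first 2 digits = 81, minutes = 24.5817; 81 + 24.5817/60 = 81.4096950
  hemisphere S, so the sign is −
  Longitude: degrees = first 3 digits = 115, minutes = 47.0871; 115 + 47.0871/60 = 115.7847850
  W → negative
Point 3:
  Lat: split at 2 digits → 83° and 40.5941′; 83 + 40.5941/60 = 83.6765683
  N → positive
  Lon: degrees = first 3 digits = 179, minutes = 45.5822; 179 + 45.5822/60 = 179.7597033
  hemisphere W, so the sign is −
Point 4:
  φ: degrees = first 2 digits = 70, minutes = 16.7625; 70 + 16.7625/60 = 70.2793750
  N → positive
  λ: degrees = first 3 digits = 120, minutes = 58.8785; 120 + 58.8785/60 = 120.9813083
  E ⇒ keep positive
Point 5:
  φ: degrees = first 2 digits = 62, minutes = 47.98054; 62 + 47.98054/60 = 62.7996757
  S → negative
  Lon: degrees = first 3 digits = 0, minutes = 43.811; 0 + 43.811/60 = 0.7301833
  E ⇒ keep positive

1. 0.146300, 137.336841
2. -81.409695, -115.784785
3. 83.676568, -179.759703
4. 70.279375, 120.981308
5. -62.799676, 0.730183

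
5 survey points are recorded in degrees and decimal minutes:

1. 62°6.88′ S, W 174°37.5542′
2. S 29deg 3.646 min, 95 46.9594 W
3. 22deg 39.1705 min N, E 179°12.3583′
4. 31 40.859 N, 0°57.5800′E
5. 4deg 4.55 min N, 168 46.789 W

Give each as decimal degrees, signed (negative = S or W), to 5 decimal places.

Point 1:
  φ: 6.88′ = 0.114667°; total 62.114667
  S ⇒ negate
  Lon: 37.5542′ = 0.625903°; total 174.625903
  hemisphere W, so the sign is −
Point 2:
  φ: 3.646′ = 0.060767°; total 29.060767
  S ⇒ negate
  Longitude: 95 + 46.9594/60 = 95.782657
  W → negative
Point 3:
  φ: 39.1705′ = 0.652842°; total 22.652842
  N ⇒ keep positive
  Lon: 12.3583′ = 0.205972°; total 179.205972
  E → positive
Point 4:
  Latitude: 31 + 40.859/60 = 31.680983
  N ⇒ keep positive
  Longitude: 57.58′ = 0.959667°; total 0.959667
  E ⇒ keep positive
Point 5:
  Lat: 4 + 4.55/60 = 4.075833
  N ⇒ keep positive
  λ: 168 + 46.789/60 = 168.779817
  W ⇒ negate

1. -62.11467, -174.62590
2. -29.06077, -95.78266
3. 22.65284, 179.20597
4. 31.68098, 0.95967
5. 4.07583, -168.77982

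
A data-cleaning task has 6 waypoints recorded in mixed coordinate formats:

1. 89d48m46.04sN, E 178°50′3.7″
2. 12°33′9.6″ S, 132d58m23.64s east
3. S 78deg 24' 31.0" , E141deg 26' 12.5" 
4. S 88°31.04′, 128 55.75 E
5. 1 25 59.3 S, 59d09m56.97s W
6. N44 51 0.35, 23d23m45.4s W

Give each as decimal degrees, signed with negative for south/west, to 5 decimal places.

1. 89.81279, 178.83436
2. -12.55267, 132.97323
3. -78.40861, 141.43681
4. -88.51733, 128.92917
5. -1.43314, -59.16583
6. 44.85010, -23.39594

Point 1:
  Latitude: 48′ + 46.04″ = 48.76733′; 89 + 48.76733/60 = 89.812789
  N → positive
  Longitude: 178 + 50/60 + 3.7/3600 = 178.834361
  E ⇒ keep positive
Point 2:
  φ: 33′ + 9.6″ = 33.16000′; 12 + 33.16000/60 = 12.552667
  S ⇒ negate
  λ: 58′ + 23.64″ = 58.39400′; 132 + 58.39400/60 = 132.973233
  E → positive
Point 3:
  Latitude: 78° + 24/60 + 31/3600 = 78 + 0.400000 + 0.008611 = 78.408611
  hemisphere S, so the sign is −
  λ: 141° + 26/60 + 12.5/3600 = 141 + 0.433333 + 0.003472 = 141.436806
  E → positive
Point 4:
  Lat: 31.04′ = 0.517333°; total 88.517333
  hemisphere S, so the sign is −
  λ: 128 + 55.75/60 = 128.929167
  E ⇒ keep positive
Point 5:
  Latitude: 1° + 25/60 + 59.3/3600 = 1 + 0.416667 + 0.016472 = 1.433139
  S → negative
  λ: 59° + 9/60 + 56.97/3600 = 59 + 0.150000 + 0.015825 = 59.165825
  hemisphere W, so the sign is −
Point 6:
  Latitude: 44° + 51/60 + 0.35/3600 = 44 + 0.850000 + 0.000097 = 44.850097
  N → positive
  Lon: 23′ + 45.4″ = 23.75667′; 23 + 23.75667/60 = 23.395944
  W ⇒ negate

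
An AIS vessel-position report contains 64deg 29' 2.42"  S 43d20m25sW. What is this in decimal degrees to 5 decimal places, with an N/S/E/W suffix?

64.48401° S, 43.34028° W

Latitude: 29′ + 2.42″ = 29.04033′; 64 + 29.04033/60 = 64.484006
λ: 43 + 20/60 + 25/3600 = 43.340278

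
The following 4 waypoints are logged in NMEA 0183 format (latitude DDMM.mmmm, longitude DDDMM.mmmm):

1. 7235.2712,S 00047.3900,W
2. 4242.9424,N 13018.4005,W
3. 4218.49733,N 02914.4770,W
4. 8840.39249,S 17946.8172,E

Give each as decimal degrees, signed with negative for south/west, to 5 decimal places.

1. -72.58785, -0.78983
2. 42.71571, -130.30668
3. 42.30829, -29.24128
4. -88.67321, 179.78029

Point 1:
  Latitude: degrees = first 2 digits = 72, minutes = 35.2712; 72 + 35.2712/60 = 72.587853
  hemisphere S, so the sign is −
  λ: split at 3 digits → 000° and 47.39′; 0 + 47.39/60 = 0.789833
  hemisphere W, so the sign is −
Point 2:
  φ: split at 2 digits → 42° and 42.9424′; 42 + 42.9424/60 = 42.715707
  N ⇒ keep positive
  Lon: split at 3 digits → 130° and 18.4005′; 130 + 18.4005/60 = 130.306675
  W ⇒ negate
Point 3:
  φ: degrees = first 2 digits = 42, minutes = 18.49733; 42 + 18.49733/60 = 42.308289
  N → positive
  λ: degrees = first 3 digits = 29, minutes = 14.477; 29 + 14.477/60 = 29.241283
  W ⇒ negate
Point 4:
  φ: split at 2 digits → 88° and 40.39249′; 88 + 40.39249/60 = 88.673208
  S ⇒ negate
  λ: degrees = first 3 digits = 179, minutes = 46.8172; 179 + 46.8172/60 = 179.780287
  E ⇒ keep positive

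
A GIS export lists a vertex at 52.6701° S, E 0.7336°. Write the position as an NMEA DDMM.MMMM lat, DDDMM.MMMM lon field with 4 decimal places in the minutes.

Latitude: minutes = (52.670100 − 52) × 60 = 40.206000
λ: 0° + 0.733600 × 60 = 0° 44.016000′

5240.2060,S / 00044.0160,E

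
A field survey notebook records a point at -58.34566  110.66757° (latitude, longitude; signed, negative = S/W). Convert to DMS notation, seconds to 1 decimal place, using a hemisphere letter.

Latitude is negative → S; |value| = 58.345660
Lat: 0.345660° → 20.73960′; 0.73960 × 60 = 44.376″
λ: whole degrees 110; 40.05420′ → 40′ and 3.252″

58°20′44.4″ S, 110°40′3.3″ E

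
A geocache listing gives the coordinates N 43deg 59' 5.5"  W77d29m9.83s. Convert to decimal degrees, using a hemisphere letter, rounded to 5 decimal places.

Latitude: 43 + 59/60 + 5.5/3600 = 43.984861
Lon: 77° + 29/60 + 9.83/3600 = 77 + 0.483333 + 0.002731 = 77.486064

43.98486° N, 77.48606° W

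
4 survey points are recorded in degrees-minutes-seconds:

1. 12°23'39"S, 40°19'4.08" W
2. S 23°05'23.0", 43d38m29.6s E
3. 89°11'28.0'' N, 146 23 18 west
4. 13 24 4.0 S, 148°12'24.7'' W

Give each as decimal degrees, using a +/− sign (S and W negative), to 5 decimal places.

1. -12.39417, -40.31780
2. -23.08972, 43.64156
3. 89.19111, -146.38833
4. -13.40111, -148.20686

Point 1:
  φ: 12° + 23/60 + 39/3600 = 12 + 0.383333 + 0.010833 = 12.394167
  S ⇒ negate
  Lon: 40° + 19/60 + 4.08/3600 = 40 + 0.316667 + 0.001133 = 40.317800
  W ⇒ negate
Point 2:
  Latitude: 23 + 5/60 + 23/3600 = 23.089722
  S ⇒ negate
  λ: 38′ + 29.6″ = 38.49333′; 43 + 38.49333/60 = 43.641556
  E → positive
Point 3:
  Latitude: 11′ + 28″ = 11.46667′; 89 + 11.46667/60 = 89.191111
  N → positive
  Longitude: 146 + 23/60 + 18/3600 = 146.388333
  W → negative
Point 4:
  Lat: 13 + 24/60 + 4/3600 = 13.401111
  S ⇒ negate
  Longitude: 148° + 12/60 + 24.7/3600 = 148 + 0.200000 + 0.006861 = 148.206861
  hemisphere W, so the sign is −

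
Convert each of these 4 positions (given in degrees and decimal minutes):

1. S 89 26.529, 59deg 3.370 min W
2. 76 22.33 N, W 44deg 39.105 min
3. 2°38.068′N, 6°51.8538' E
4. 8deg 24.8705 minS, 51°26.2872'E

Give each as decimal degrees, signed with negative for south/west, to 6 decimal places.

Point 1:
  Latitude: 26.529′ = 0.442150°; total 89.4421500
  hemisphere S, so the sign is −
  Lon: 59 + 3.37/60 = 59.0561667
  W → negative
Point 2:
  Latitude: 76 + 22.33/60 = 76.3721667
  N ⇒ keep positive
  λ: 44 + 39.105/60 = 44.6517500
  hemisphere W, so the sign is −
Point 3:
  Lat: 2 + 38.068/60 = 2.6344667
  N ⇒ keep positive
  Lon: 51.8538′ = 0.864230°; total 6.8642300
  E ⇒ keep positive
Point 4:
  Lat: 24.8705′ = 0.414508°; total 8.4145083
  S → negative
  Lon: 26.2872′ = 0.438120°; total 51.4381200
  E ⇒ keep positive

1. -89.442150, -59.056167
2. 76.372167, -44.651750
3. 2.634467, 6.864230
4. -8.414508, 51.438120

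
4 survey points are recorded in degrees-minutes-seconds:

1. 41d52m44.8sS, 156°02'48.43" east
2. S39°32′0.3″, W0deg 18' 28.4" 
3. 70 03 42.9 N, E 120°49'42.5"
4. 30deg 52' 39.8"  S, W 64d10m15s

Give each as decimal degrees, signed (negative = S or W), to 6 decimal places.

Point 1:
  φ: 41° + 52/60 + 44.8/3600 = 41 + 0.866667 + 0.012444 = 41.8791111
  S ⇒ negate
  Longitude: 2′ + 48.43″ = 2.80717′; 156 + 2.80717/60 = 156.0467861
  E → positive
Point 2:
  φ: 39° + 32/60 + 0.3/3600 = 39 + 0.533333 + 0.000083 = 39.5334167
  hemisphere S, so the sign is −
  Lon: 0 + 18/60 + 28.4/3600 = 0.3078889
  hemisphere W, so the sign is −
Point 3:
  φ: 70° + 3/60 + 42.9/3600 = 70 + 0.050000 + 0.011917 = 70.0619167
  N → positive
  Lon: 120 + 49/60 + 42.5/3600 = 120.8284722
  E → positive
Point 4:
  Latitude: 30 + 52/60 + 39.8/3600 = 30.8777222
  S → negative
  λ: 10′ + 15″ = 10.25000′; 64 + 10.25000/60 = 64.1708333
  W ⇒ negate

1. -41.879111, 156.046786
2. -39.533417, -0.307889
3. 70.061917, 120.828472
4. -30.877722, -64.170833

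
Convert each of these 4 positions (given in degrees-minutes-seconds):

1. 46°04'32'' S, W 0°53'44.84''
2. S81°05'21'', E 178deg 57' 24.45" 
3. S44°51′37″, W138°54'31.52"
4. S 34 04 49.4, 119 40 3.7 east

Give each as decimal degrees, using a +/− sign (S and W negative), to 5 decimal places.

1. -46.07556, -0.89579
2. -81.08917, 178.95679
3. -44.86028, -138.90876
4. -34.08039, 119.66769

Point 1:
  Lat: 46° + 4/60 + 32/3600 = 46 + 0.066667 + 0.008889 = 46.075556
  S ⇒ negate
  Longitude: 0 + 53/60 + 44.84/3600 = 0.895789
  hemisphere W, so the sign is −
Point 2:
  Latitude: 81° + 5/60 + 21/3600 = 81 + 0.083333 + 0.005833 = 81.089167
  S ⇒ negate
  Lon: 57′ + 24.45″ = 57.40750′; 178 + 57.40750/60 = 178.956792
  E ⇒ keep positive
Point 3:
  φ: 51′ + 37″ = 51.61667′; 44 + 51.61667/60 = 44.860278
  S ⇒ negate
  Longitude: 54′ + 31.52″ = 54.52533′; 138 + 54.52533/60 = 138.908756
  hemisphere W, so the sign is −
Point 4:
  φ: 4′ + 49.4″ = 4.82333′; 34 + 4.82333/60 = 34.080389
  S ⇒ negate
  λ: 40′ + 3.7″ = 40.06167′; 119 + 40.06167/60 = 119.667694
  E ⇒ keep positive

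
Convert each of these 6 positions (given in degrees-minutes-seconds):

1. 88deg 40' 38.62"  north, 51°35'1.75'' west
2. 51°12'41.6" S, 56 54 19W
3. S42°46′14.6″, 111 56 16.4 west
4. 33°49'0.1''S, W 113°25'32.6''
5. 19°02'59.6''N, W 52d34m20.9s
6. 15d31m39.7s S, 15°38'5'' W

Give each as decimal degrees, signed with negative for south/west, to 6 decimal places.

1. 88.677394, -51.583819
2. -51.211556, -56.905278
3. -42.770722, -111.937889
4. -33.816694, -113.425722
5. 19.049889, -52.572472
6. -15.527694, -15.634722

Point 1:
  φ: 40′ + 38.62″ = 40.64367′; 88 + 40.64367/60 = 88.6773944
  N ⇒ keep positive
  Longitude: 35′ + 1.75″ = 35.02917′; 51 + 35.02917/60 = 51.5838194
  hemisphere W, so the sign is −
Point 2:
  Lat: 51 + 12/60 + 41.6/3600 = 51.2115556
  hemisphere S, so the sign is −
  λ: 54′ + 19″ = 54.31667′; 56 + 54.31667/60 = 56.9052778
  hemisphere W, so the sign is −
Point 3:
  Latitude: 46′ + 14.6″ = 46.24333′; 42 + 46.24333/60 = 42.7707222
  hemisphere S, so the sign is −
  Lon: 56′ + 16.4″ = 56.27333′; 111 + 56.27333/60 = 111.9378889
  W → negative
Point 4:
  φ: 49′ + 0.1″ = 49.00167′; 33 + 49.00167/60 = 33.8166944
  hemisphere S, so the sign is −
  λ: 113 + 25/60 + 32.6/3600 = 113.4257222
  hemisphere W, so the sign is −
Point 5:
  Lat: 19 + 2/60 + 59.6/3600 = 19.0498889
  N ⇒ keep positive
  λ: 52 + 34/60 + 20.9/3600 = 52.5724722
  hemisphere W, so the sign is −
Point 6:
  Latitude: 15 + 31/60 + 39.7/3600 = 15.5276944
  hemisphere S, so the sign is −
  Lon: 38′ + 5″ = 38.08333′; 15 + 38.08333/60 = 15.6347222
  W → negative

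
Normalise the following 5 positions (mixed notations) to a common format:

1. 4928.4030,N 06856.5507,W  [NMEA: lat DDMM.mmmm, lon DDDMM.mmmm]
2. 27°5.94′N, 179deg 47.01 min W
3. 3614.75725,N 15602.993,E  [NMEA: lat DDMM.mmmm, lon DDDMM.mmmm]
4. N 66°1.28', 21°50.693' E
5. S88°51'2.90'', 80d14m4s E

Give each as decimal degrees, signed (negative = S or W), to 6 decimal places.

1. 49.473383, -68.942512
2. 27.099000, -179.783500
3. 36.245954, 156.049883
4. 66.021333, 21.844883
5. -88.850806, 80.234444

Point 1:
  φ: split at 2 digits → 49° and 28.403′; 49 + 28.403/60 = 49.4733833
  N → positive
  λ: split at 3 digits → 068° and 56.5507′; 68 + 56.5507/60 = 68.9425117
  hemisphere W, so the sign is −
Point 2:
  Latitude: 5.94′ = 0.099000°; total 27.0990000
  N ⇒ keep positive
  Longitude: 179 + 47.01/60 = 179.7835000
  hemisphere W, so the sign is −
Point 3:
  φ: split at 2 digits → 36° and 14.75725′; 36 + 14.75725/60 = 36.2459542
  N → positive
  λ: split at 3 digits → 156° and 2.993′; 156 + 2.993/60 = 156.0498833
  E ⇒ keep positive
Point 4:
  φ: 66 + 1.28/60 = 66.0213333
  N ⇒ keep positive
  Longitude: 50.693′ = 0.844883°; total 21.8448833
  E → positive
Point 5:
  Latitude: 88° + 51/60 + 2.9/3600 = 88 + 0.850000 + 0.000806 = 88.8508056
  S → negative
  Longitude: 80 + 14/60 + 4/3600 = 80.2344444
  E → positive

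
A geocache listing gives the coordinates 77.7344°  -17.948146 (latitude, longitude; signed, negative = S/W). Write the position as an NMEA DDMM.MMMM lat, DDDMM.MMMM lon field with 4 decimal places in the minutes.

7744.0640,N / 01756.8888,W

Latitude: fractional part 0.734400 → 44.064000 minutes
Longitude is negative → W; |value| = 17.948146
λ: 17° + 0.948146 × 60 = 17° 56.888760′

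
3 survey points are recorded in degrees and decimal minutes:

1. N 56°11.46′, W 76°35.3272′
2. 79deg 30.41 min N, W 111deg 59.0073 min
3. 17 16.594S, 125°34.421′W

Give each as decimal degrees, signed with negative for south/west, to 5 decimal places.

1. 56.19100, -76.58879
2. 79.50683, -111.98346
3. -17.27657, -125.57368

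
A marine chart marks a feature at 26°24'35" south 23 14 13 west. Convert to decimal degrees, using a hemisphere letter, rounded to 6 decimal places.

26.409722° S, 23.236944° W

Latitude: 26 + 24/60 + 35/3600 = 26.4097222
Lon: 14′ + 13″ = 14.21667′; 23 + 14.21667/60 = 23.2369444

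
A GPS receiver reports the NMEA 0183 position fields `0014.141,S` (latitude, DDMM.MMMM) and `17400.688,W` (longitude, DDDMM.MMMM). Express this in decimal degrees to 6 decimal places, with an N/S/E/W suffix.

0.235683° S, 174.011467° W

Lat: split at 2 digits → 00° and 14.141′; 0 + 14.141/60 = 0.2356833
λ: split at 3 digits → 174° and 0.688′; 174 + 0.688/60 = 174.0114667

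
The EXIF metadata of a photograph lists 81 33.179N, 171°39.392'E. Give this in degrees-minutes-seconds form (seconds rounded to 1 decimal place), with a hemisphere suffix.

Latitude: 33.17900′ → 33′ and 0.17900 × 60 = 10.740″
Lon: fractional minutes 0.39200 × 60 = 23.520″

81°33′10.7″ N, 171°39′23.5″ E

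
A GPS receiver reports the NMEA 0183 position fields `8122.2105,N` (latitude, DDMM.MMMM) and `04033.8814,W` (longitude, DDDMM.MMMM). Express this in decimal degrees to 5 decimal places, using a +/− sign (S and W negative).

Latitude: split at 2 digits → 81° and 22.2105′; 81 + 22.2105/60 = 81.370175
N ⇒ keep positive
Lon: degrees = first 3 digits = 40, minutes = 33.8814; 40 + 33.8814/60 = 40.564690
W ⇒ negate

81.37018, -40.56469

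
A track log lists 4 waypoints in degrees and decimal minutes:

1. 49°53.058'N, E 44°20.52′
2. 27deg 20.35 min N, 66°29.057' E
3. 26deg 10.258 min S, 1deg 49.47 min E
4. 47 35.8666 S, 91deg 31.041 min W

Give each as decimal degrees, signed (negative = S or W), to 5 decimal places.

1. 49.88430, 44.34200
2. 27.33917, 66.48428
3. -26.17097, 1.82450
4. -47.59778, -91.51735

Point 1:
  Lat: 49 + 53.058/60 = 49.884300
  N ⇒ keep positive
  Longitude: 20.52′ = 0.342000°; total 44.342000
  E ⇒ keep positive
Point 2:
  Latitude: 20.35′ = 0.339167°; total 27.339167
  N ⇒ keep positive
  Lon: 29.057′ = 0.484283°; total 66.484283
  E → positive
Point 3:
  Lat: 10.258′ = 0.170967°; total 26.170967
  S ⇒ negate
  Longitude: 49.47′ = 0.824500°; total 1.824500
  E → positive
Point 4:
  φ: 47 + 35.8666/60 = 47.597777
  hemisphere S, so the sign is −
  Longitude: 91 + 31.041/60 = 91.517350
  W → negative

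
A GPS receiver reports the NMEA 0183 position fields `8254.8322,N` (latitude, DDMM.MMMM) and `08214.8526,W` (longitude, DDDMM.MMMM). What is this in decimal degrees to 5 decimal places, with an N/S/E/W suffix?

82.91387° N, 82.24754° W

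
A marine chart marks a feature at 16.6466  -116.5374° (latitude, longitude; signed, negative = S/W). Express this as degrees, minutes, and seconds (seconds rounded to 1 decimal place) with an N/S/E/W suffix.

φ: whole degrees 16; 38.79600′ → 38′ and 47.760″
Longitude is negative → W; |value| = 116.537400
Longitude: 0.537400 × 60 = 32.24400′ → 32′, remainder × 60 = 14.640″

16°38′47.8″ N, 116°32′14.6″ W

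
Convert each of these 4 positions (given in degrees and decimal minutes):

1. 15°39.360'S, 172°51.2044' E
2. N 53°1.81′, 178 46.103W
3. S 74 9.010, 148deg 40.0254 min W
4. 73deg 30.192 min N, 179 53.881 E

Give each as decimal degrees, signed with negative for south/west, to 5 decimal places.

1. -15.65600, 172.85341
2. 53.03017, -178.76838
3. -74.15017, -148.66709
4. 73.50320, 179.89802

Point 1:
  Latitude: 39.36′ = 0.656000°; total 15.656000
  S → negative
  Lon: 51.2044′ = 0.853407°; total 172.853407
  E ⇒ keep positive
Point 2:
  Latitude: 1.81′ = 0.030167°; total 53.030167
  N ⇒ keep positive
  λ: 178 + 46.103/60 = 178.768383
  W ⇒ negate
Point 3:
  φ: 9.01′ = 0.150167°; total 74.150167
  S → negative
  Longitude: 148 + 40.0254/60 = 148.667090
  W → negative
Point 4:
  φ: 73 + 30.192/60 = 73.503200
  N → positive
  Longitude: 53.881′ = 0.898017°; total 179.898017
  E → positive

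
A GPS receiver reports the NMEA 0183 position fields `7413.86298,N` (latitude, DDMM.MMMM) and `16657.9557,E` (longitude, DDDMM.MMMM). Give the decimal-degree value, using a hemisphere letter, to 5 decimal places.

Lat: degrees = first 2 digits = 74, minutes = 13.86298; 74 + 13.86298/60 = 74.231050
λ: split at 3 digits → 166° and 57.9557′; 166 + 57.9557/60 = 166.965928

74.23105° N, 166.96593° E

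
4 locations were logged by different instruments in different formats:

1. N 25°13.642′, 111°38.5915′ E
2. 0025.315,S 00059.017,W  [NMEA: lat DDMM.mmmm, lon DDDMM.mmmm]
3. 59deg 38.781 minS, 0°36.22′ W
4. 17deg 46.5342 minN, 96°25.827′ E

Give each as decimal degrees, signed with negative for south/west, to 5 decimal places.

Point 1:
  Latitude: 25 + 13.642/60 = 25.227367
  N ⇒ keep positive
  Lon: 111 + 38.5915/60 = 111.643192
  E → positive
Point 2:
  Lat: split at 2 digits → 00° and 25.315′; 0 + 25.315/60 = 0.421917
  S ⇒ negate
  λ: split at 3 digits → 000° and 59.017′; 0 + 59.017/60 = 0.983617
  W ⇒ negate
Point 3:
  φ: 38.781′ = 0.646350°; total 59.646350
  S ⇒ negate
  λ: 0 + 36.22/60 = 0.603667
  W → negative
Point 4:
  Lat: 46.5342′ = 0.775570°; total 17.775570
  N → positive
  λ: 25.827′ = 0.430450°; total 96.430450
  E ⇒ keep positive

1. 25.22737, 111.64319
2. -0.42192, -0.98362
3. -59.64635, -0.60367
4. 17.77557, 96.43045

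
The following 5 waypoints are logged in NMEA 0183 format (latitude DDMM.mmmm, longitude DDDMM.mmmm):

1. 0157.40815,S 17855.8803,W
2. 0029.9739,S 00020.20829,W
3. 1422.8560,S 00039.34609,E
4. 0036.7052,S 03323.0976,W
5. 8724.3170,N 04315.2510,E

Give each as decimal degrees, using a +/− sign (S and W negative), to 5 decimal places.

Point 1:
  Lat: degrees = first 2 digits = 1, minutes = 57.40815; 1 + 57.40815/60 = 1.956803
  S → negative
  λ: degrees = first 3 digits = 178, minutes = 55.8803; 178 + 55.8803/60 = 178.931338
  W ⇒ negate
Point 2:
  Latitude: degrees = first 2 digits = 0, minutes = 29.9739; 0 + 29.9739/60 = 0.499565
  hemisphere S, so the sign is −
  Lon: degrees = first 3 digits = 0, minutes = 20.20829; 0 + 20.20829/60 = 0.336805
  hemisphere W, so the sign is −
Point 3:
  Lat: split at 2 digits → 14° and 22.856′; 14 + 22.856/60 = 14.380933
  S ⇒ negate
  λ: degrees = first 3 digits = 0, minutes = 39.34609; 0 + 39.34609/60 = 0.655768
  E → positive
Point 4:
  φ: degrees = first 2 digits = 0, minutes = 36.7052; 0 + 36.7052/60 = 0.611753
  S ⇒ negate
  Lon: degrees = first 3 digits = 33, minutes = 23.0976; 33 + 23.0976/60 = 33.384960
  W ⇒ negate
Point 5:
  Latitude: degrees = first 2 digits = 87, minutes = 24.317; 87 + 24.317/60 = 87.405283
  N → positive
  Lon: degrees = first 3 digits = 43, minutes = 15.251; 43 + 15.251/60 = 43.254183
  E ⇒ keep positive

1. -1.95680, -178.93134
2. -0.49957, -0.33680
3. -14.38093, 0.65577
4. -0.61175, -33.38496
5. 87.40528, 43.25418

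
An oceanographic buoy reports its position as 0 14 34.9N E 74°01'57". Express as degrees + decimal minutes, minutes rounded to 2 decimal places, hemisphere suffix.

Latitude: 14 + 34.9/60 = 14.5817′
Longitude: 1 + 57/60 = 1.9500′

0° 14.58′ N, 74° 1.95′ E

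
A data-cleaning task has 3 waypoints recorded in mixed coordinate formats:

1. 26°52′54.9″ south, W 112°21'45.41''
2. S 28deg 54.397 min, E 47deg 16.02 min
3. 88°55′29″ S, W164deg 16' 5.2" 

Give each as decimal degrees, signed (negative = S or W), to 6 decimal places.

Point 1:
  Latitude: 52′ + 54.9″ = 52.91500′; 26 + 52.91500/60 = 26.8819167
  S → negative
  Longitude: 112° + 21/60 + 45.41/3600 = 112 + 0.350000 + 0.012614 = 112.3626139
  hemisphere W, so the sign is −
Point 2:
  φ: 54.397′ = 0.906617°; total 28.9066167
  S → negative
  Longitude: 16.02′ = 0.267000°; total 47.2670000
  E ⇒ keep positive
Point 3:
  φ: 55′ + 29″ = 55.48333′; 88 + 55.48333/60 = 88.9247222
  S ⇒ negate
  λ: 164° + 16/60 + 5.2/3600 = 164 + 0.266667 + 0.001444 = 164.2681111
  W ⇒ negate

1. -26.881917, -112.362614
2. -28.906617, 47.267000
3. -88.924722, -164.268111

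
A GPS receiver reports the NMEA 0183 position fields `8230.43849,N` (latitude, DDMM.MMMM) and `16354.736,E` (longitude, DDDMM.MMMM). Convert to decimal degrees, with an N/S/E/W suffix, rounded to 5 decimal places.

Latitude: split at 2 digits → 82° and 30.43849′; 82 + 30.43849/60 = 82.507308
λ: split at 3 digits → 163° and 54.736′; 163 + 54.736/60 = 163.912267

82.50731° N, 163.91227° E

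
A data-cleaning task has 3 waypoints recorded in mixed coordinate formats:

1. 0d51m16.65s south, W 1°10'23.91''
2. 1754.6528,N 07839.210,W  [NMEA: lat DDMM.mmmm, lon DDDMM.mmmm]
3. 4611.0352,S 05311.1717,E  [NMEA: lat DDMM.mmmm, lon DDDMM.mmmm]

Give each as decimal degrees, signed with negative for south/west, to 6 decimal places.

Point 1:
  Latitude: 0° + 51/60 + 16.65/3600 = 0 + 0.850000 + 0.004625 = 0.8546250
  S ⇒ negate
  Longitude: 1° + 10/60 + 23.91/3600 = 1 + 0.166667 + 0.006642 = 1.1733083
  W → negative
Point 2:
  Latitude: degrees = first 2 digits = 17, minutes = 54.6528; 17 + 54.6528/60 = 17.9108800
  N ⇒ keep positive
  Longitude: split at 3 digits → 078° and 39.21′; 78 + 39.21/60 = 78.6535000
  hemisphere W, so the sign is −
Point 3:
  Lat: split at 2 digits → 46° and 11.0352′; 46 + 11.0352/60 = 46.1839200
  S → negative
  Longitude: degrees = first 3 digits = 53, minutes = 11.1717; 53 + 11.1717/60 = 53.1861950
  E → positive

1. -0.854625, -1.173308
2. 17.910880, -78.653500
3. -46.183920, 53.186195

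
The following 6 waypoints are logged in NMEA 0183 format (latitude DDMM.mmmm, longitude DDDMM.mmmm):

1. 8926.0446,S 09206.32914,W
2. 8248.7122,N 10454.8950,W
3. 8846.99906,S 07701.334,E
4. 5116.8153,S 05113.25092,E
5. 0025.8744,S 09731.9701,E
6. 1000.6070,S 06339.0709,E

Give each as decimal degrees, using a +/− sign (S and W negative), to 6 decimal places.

1. -89.434077, -92.105486
2. 82.811870, -104.914917
3. -88.783318, 77.022233
4. -51.280255, 51.220849
5. -0.431240, 97.532835
6. -10.010117, 63.651182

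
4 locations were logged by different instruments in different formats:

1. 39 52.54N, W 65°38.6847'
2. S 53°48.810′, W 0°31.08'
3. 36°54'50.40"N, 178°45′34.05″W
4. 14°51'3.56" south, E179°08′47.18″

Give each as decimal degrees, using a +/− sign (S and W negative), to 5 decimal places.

Point 1:
  Latitude: 39 + 52.54/60 = 39.875667
  N ⇒ keep positive
  Longitude: 65 + 38.6847/60 = 65.644745
  W → negative
Point 2:
  Latitude: 53 + 48.81/60 = 53.813500
  S → negative
  Lon: 31.08′ = 0.518000°; total 0.518000
  W ⇒ negate
Point 3:
  Lat: 36° + 54/60 + 50.4/3600 = 36 + 0.900000 + 0.014000 = 36.914000
  N → positive
  Lon: 178 + 45/60 + 34.05/3600 = 178.759458
  W ⇒ negate
Point 4:
  φ: 14 + 51/60 + 3.56/3600 = 14.850989
  S ⇒ negate
  λ: 8′ + 47.18″ = 8.78633′; 179 + 8.78633/60 = 179.146439
  E → positive

1. 39.87567, -65.64475
2. -53.81350, -0.51800
3. 36.91400, -178.75946
4. -14.85099, 179.14644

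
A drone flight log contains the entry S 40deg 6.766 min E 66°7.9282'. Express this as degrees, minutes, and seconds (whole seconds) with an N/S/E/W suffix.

40°06′46″ S, 66°07′56″ E

φ: fractional minutes 0.76600 × 60 = 45.96″
Longitude: fractional minutes 0.92820 × 60 = 55.69″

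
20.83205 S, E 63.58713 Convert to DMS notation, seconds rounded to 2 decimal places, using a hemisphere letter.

20°49′55.38″ S, 63°35′13.67″ E

Lat: 0.832050 × 60 = 49.92300′ → 49′, remainder × 60 = 55.3800″
Lon: whole degrees 63; 35.22780′ → 35′ and 13.6680″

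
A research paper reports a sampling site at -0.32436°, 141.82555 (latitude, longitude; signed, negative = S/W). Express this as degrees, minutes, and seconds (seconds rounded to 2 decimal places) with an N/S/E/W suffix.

Latitude is negative → S; |value| = 0.324360
Lat: whole degrees 0; 19.46160′ → 19′ and 27.6960″
λ: 0.825550° → 49.53300′; 0.53300 × 60 = 31.9800″

0°19′27.70″ S, 141°49′31.98″ E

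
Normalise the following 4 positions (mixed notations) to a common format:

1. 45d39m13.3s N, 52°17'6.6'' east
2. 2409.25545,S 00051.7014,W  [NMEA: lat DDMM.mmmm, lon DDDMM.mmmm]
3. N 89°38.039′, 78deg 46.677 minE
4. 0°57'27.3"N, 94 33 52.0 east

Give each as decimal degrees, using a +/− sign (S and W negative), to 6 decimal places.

Point 1:
  φ: 45 + 39/60 + 13.3/3600 = 45.6536944
  N → positive
  λ: 52 + 17/60 + 6.6/3600 = 52.2851667
  E ⇒ keep positive
Point 2:
  Latitude: degrees = first 2 digits = 24, minutes = 9.25545; 24 + 9.25545/60 = 24.1542575
  S → negative
  λ: split at 3 digits → 000° and 51.7014′; 0 + 51.7014/60 = 0.8616900
  W ⇒ negate
Point 3:
  Latitude: 89 + 38.039/60 = 89.6339833
  N → positive
  λ: 46.677′ = 0.777950°; total 78.7779500
  E → positive
Point 4:
  Latitude: 0 + 57/60 + 27.3/3600 = 0.9575833
  N → positive
  Longitude: 94 + 33/60 + 52/3600 = 94.5644444
  E ⇒ keep positive

1. 45.653694, 52.285167
2. -24.154258, -0.861690
3. 89.633983, 78.777950
4. 0.957583, 94.564444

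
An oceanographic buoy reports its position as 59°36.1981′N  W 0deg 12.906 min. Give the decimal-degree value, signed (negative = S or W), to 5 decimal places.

φ: 59 + 36.1981/60 = 59.603302
N ⇒ keep positive
λ: 0 + 12.906/60 = 0.215100
W → negative

59.60330, -0.21510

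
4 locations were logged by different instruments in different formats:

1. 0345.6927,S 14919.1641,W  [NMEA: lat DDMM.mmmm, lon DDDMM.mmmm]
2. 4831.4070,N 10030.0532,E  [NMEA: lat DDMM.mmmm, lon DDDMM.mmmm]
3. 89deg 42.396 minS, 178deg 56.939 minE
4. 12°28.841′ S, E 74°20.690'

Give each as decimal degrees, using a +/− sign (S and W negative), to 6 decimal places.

1. -3.761545, -149.319402
2. 48.523450, 100.500887
3. -89.706600, 178.948983
4. -12.480683, 74.344833

Point 1:
  Lat: split at 2 digits → 03° and 45.6927′; 3 + 45.6927/60 = 3.7615450
  hemisphere S, so the sign is −
  Longitude: degrees = first 3 digits = 149, minutes = 19.1641; 149 + 19.1641/60 = 149.3194017
  W → negative
Point 2:
  Lat: split at 2 digits → 48° and 31.407′; 48 + 31.407/60 = 48.5234500
  N → positive
  Longitude: degrees = first 3 digits = 100, minutes = 30.0532; 100 + 30.0532/60 = 100.5008867
  E → positive
Point 3:
  Lat: 42.396′ = 0.706600°; total 89.7066000
  S → negative
  Longitude: 178 + 56.939/60 = 178.9489833
  E ⇒ keep positive
Point 4:
  Lat: 12 + 28.841/60 = 12.4806833
  S ⇒ negate
  Longitude: 20.69′ = 0.344833°; total 74.3448333
  E → positive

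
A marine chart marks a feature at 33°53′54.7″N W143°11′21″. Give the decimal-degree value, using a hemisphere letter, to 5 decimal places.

Latitude: 33° + 53/60 + 54.7/3600 = 33 + 0.883333 + 0.015194 = 33.898528
Longitude: 11′ + 21″ = 11.35000′; 143 + 11.35000/60 = 143.189167

33.89853° N, 143.18917° W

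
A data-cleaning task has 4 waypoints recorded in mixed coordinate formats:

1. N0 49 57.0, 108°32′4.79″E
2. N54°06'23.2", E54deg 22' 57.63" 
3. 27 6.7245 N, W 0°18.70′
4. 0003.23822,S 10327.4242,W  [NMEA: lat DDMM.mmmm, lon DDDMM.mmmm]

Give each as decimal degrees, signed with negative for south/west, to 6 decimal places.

Point 1:
  Lat: 0° + 49/60 + 57/3600 = 0 + 0.816667 + 0.015833 = 0.8325000
  N → positive
  Lon: 108° + 32/60 + 4.79/3600 = 108 + 0.533333 + 0.001331 = 108.5346639
  E ⇒ keep positive
Point 2:
  φ: 54° + 6/60 + 23.2/3600 = 54 + 0.100000 + 0.006444 = 54.1064444
  N → positive
  Longitude: 54 + 22/60 + 57.63/3600 = 54.3826750
  E → positive
Point 3:
  φ: 27 + 6.7245/60 = 27.1120750
  N ⇒ keep positive
  Lon: 18.7′ = 0.311667°; total 0.3116667
  W ⇒ negate
Point 4:
  Lat: split at 2 digits → 00° and 3.23822′; 0 + 3.23822/60 = 0.0539703
  S → negative
  λ: split at 3 digits → 103° and 27.4242′; 103 + 27.4242/60 = 103.4570700
  W → negative

1. 0.832500, 108.534664
2. 54.106444, 54.382675
3. 27.112075, -0.311667
4. -0.053970, -103.457070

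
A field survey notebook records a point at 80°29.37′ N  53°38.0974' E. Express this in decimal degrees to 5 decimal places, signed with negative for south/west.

80.48950, 53.63496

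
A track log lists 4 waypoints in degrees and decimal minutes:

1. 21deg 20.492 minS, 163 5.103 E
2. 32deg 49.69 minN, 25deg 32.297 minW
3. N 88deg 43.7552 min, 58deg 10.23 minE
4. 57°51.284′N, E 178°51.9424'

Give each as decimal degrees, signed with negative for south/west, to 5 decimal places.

Point 1:
  Latitude: 21 + 20.492/60 = 21.341533
  hemisphere S, so the sign is −
  Lon: 163 + 5.103/60 = 163.085050
  E → positive
Point 2:
  Lat: 49.69′ = 0.828167°; total 32.828167
  N ⇒ keep positive
  Lon: 25 + 32.297/60 = 25.538283
  W → negative
Point 3:
  Lat: 43.7552′ = 0.729253°; total 88.729253
  N ⇒ keep positive
  Longitude: 58 + 10.23/60 = 58.170500
  E ⇒ keep positive
Point 4:
  φ: 51.284′ = 0.854733°; total 57.854733
  N ⇒ keep positive
  Longitude: 51.9424′ = 0.865707°; total 178.865707
  E → positive

1. -21.34153, 163.08505
2. 32.82817, -25.53828
3. 88.72925, 58.17050
4. 57.85473, 178.86571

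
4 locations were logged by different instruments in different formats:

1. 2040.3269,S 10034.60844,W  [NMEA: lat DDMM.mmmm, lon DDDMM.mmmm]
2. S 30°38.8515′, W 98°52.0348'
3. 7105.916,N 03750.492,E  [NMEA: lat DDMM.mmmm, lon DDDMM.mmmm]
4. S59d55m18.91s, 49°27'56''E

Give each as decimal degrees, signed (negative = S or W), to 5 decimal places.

1. -20.67212, -100.57681
2. -30.64753, -98.86725
3. 71.09860, 37.84153
4. -59.92192, 49.46556

Point 1:
  Lat: degrees = first 2 digits = 20, minutes = 40.3269; 20 + 40.3269/60 = 20.672115
  hemisphere S, so the sign is −
  λ: degrees = first 3 digits = 100, minutes = 34.60844; 100 + 34.60844/60 = 100.576807
  W ⇒ negate
Point 2:
  Lat: 38.8515′ = 0.647525°; total 30.647525
  S → negative
  λ: 98 + 52.0348/60 = 98.867247
  W ⇒ negate
Point 3:
  Lat: degrees = first 2 digits = 71, minutes = 5.916; 71 + 5.916/60 = 71.098600
  N → positive
  Longitude: degrees = first 3 digits = 37, minutes = 50.492; 37 + 50.492/60 = 37.841533
  E ⇒ keep positive
Point 4:
  φ: 59 + 55/60 + 18.91/3600 = 59.921919
  S → negative
  Longitude: 27′ + 56″ = 27.93333′; 49 + 27.93333/60 = 49.465556
  E → positive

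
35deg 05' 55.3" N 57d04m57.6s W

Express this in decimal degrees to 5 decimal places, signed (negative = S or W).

35.09869, -57.08267

φ: 5′ + 55.3″ = 5.92167′; 35 + 5.92167/60 = 35.098694
N ⇒ keep positive
Longitude: 57° + 4/60 + 57.6/3600 = 57 + 0.066667 + 0.016000 = 57.082667
W → negative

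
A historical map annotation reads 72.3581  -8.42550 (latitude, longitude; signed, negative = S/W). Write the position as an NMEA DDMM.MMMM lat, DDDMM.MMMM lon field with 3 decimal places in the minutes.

φ: 72° + 0.358100 × 60 = 72° 21.48600′
Longitude is negative → W; |value| = 8.425500
λ: fractional part 0.425500 → 25.53000 minutes

7221.486,N / 00825.530,W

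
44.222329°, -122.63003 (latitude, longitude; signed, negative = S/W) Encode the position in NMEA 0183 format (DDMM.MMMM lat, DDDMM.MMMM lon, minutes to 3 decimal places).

φ: minutes = (44.222329 − 44) × 60 = 13.33974
Longitude is negative → W; |value| = 122.630030
λ: fractional part 0.630030 → 37.80180 minutes

4413.340,N / 12237.802,W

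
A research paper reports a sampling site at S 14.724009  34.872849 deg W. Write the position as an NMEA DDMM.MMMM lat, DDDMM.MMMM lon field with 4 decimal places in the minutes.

1443.4405,S / 03452.3709,W

Lat: minutes = (14.724009 − 14) × 60 = 43.440540
Lon: fractional part 0.872849 → 52.370940 minutes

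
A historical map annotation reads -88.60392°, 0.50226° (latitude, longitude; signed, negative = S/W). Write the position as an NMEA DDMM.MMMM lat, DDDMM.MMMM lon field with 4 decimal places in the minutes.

8836.2352,S / 00030.1356,E

Latitude is negative → S; |value| = 88.603920
Latitude: minutes = (88.603920 − 88) × 60 = 36.235200
Longitude: 0° + 0.502260 × 60 = 0° 30.135600′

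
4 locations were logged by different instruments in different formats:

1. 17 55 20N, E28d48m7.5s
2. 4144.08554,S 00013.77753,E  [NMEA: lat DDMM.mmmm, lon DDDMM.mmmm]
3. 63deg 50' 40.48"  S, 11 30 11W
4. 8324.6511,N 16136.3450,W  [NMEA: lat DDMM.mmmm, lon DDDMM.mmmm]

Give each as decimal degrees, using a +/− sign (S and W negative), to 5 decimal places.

1. 17.92222, 28.80208
2. -41.73476, 0.22963
3. -63.84458, -11.50306
4. 83.41085, -161.60575

Point 1:
  Latitude: 17° + 55/60 + 20/3600 = 17 + 0.916667 + 0.005556 = 17.922222
  N → positive
  λ: 28° + 48/60 + 7.5/3600 = 28 + 0.800000 + 0.002083 = 28.802083
  E → positive
Point 2:
  Lat: split at 2 digits → 41° and 44.08554′; 41 + 44.08554/60 = 41.734759
  hemisphere S, so the sign is −
  λ: split at 3 digits → 000° and 13.77753′; 0 + 13.77753/60 = 0.229626
  E → positive
Point 3:
  Latitude: 63° + 50/60 + 40.48/3600 = 63 + 0.833333 + 0.011244 = 63.844578
  S → negative
  Lon: 30′ + 11″ = 30.18333′; 11 + 30.18333/60 = 11.503056
  hemisphere W, so the sign is −
Point 4:
  φ: degrees = first 2 digits = 83, minutes = 24.6511; 83 + 24.6511/60 = 83.410852
  N ⇒ keep positive
  Longitude: degrees = first 3 digits = 161, minutes = 36.345; 161 + 36.345/60 = 161.605750
  W → negative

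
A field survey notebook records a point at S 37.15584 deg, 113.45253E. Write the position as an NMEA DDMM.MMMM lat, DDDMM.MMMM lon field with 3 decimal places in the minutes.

Latitude: fractional part 0.155840 → 9.35040 minutes
λ: minutes = (113.452530 − 113) × 60 = 27.15180

3709.350,S / 11327.152,E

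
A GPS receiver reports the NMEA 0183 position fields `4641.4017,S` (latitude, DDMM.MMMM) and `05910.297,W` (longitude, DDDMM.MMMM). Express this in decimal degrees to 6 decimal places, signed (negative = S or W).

φ: degrees = first 2 digits = 46, minutes = 41.4017; 46 + 41.4017/60 = 46.6900283
S → negative
Lon: degrees = first 3 digits = 59, minutes = 10.297; 59 + 10.297/60 = 59.1716167
W ⇒ negate

-46.690028, -59.171617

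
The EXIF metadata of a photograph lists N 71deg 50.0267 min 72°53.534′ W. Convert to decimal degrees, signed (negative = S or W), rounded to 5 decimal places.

Lat: 50.0267′ = 0.833778°; total 71.833778
N ⇒ keep positive
λ: 53.534′ = 0.892233°; total 72.892233
W → negative

71.83378, -72.89223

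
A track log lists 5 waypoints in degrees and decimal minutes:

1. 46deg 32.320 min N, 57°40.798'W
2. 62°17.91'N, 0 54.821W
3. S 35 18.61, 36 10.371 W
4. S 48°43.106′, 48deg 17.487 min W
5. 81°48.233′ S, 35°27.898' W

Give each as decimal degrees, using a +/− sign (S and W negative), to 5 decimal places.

1. 46.53867, -57.67997
2. 62.29850, -0.91368
3. -35.31017, -36.17285
4. -48.71843, -48.29145
5. -81.80388, -35.46497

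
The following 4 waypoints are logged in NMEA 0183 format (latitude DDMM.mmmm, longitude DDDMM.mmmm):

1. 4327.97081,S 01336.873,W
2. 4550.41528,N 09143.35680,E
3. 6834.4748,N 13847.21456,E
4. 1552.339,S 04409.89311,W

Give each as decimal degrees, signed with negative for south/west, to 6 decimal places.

Point 1:
  φ: split at 2 digits → 43° and 27.97081′; 43 + 27.97081/60 = 43.4661802
  S ⇒ negate
  Longitude: degrees = first 3 digits = 13, minutes = 36.873; 13 + 36.873/60 = 13.6145500
  W → negative
Point 2:
  Lat: degrees = first 2 digits = 45, minutes = 50.41528; 45 + 50.41528/60 = 45.8402547
  N ⇒ keep positive
  λ: degrees = first 3 digits = 91, minutes = 43.3568; 91 + 43.3568/60 = 91.7226133
  E ⇒ keep positive
Point 3:
  φ: split at 2 digits → 68° and 34.4748′; 68 + 34.4748/60 = 68.5745800
  N → positive
  λ: split at 3 digits → 138° and 47.21456′; 138 + 47.21456/60 = 138.7869093
  E ⇒ keep positive
Point 4:
  φ: degrees = first 2 digits = 15, minutes = 52.339; 15 + 52.339/60 = 15.8723167
  S → negative
  λ: degrees = first 3 digits = 44, minutes = 9.89311; 44 + 9.89311/60 = 44.1648852
  W → negative

1. -43.466180, -13.614550
2. 45.840255, 91.722613
3. 68.574580, 138.786909
4. -15.872317, -44.164885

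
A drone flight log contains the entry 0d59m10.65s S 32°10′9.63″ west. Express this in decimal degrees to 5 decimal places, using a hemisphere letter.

0.98629° S, 32.16934° W

Lat: 0 + 59/60 + 10.65/3600 = 0.986292
Longitude: 32° + 10/60 + 9.63/3600 = 32 + 0.166667 + 0.002675 = 32.169342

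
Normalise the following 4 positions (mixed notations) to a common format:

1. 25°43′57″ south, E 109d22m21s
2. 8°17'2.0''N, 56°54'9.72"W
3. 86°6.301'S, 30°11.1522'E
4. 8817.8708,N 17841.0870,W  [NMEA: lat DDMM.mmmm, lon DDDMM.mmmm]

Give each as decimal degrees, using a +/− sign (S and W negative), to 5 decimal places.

1. -25.73250, 109.37250
2. 8.28389, -56.90270
3. -86.10502, 30.18587
4. 88.29785, -178.68478

Point 1:
  φ: 43′ + 57″ = 43.95000′; 25 + 43.95000/60 = 25.732500
  S ⇒ negate
  λ: 109° + 22/60 + 21/3600 = 109 + 0.366667 + 0.005833 = 109.372500
  E → positive
Point 2:
  Lat: 8 + 17/60 + 2/3600 = 8.283889
  N ⇒ keep positive
  Lon: 56° + 54/60 + 9.72/3600 = 56 + 0.900000 + 0.002700 = 56.902700
  W → negative
Point 3:
  Lat: 86 + 6.301/60 = 86.105017
  S ⇒ negate
  Lon: 30 + 11.1522/60 = 30.185870
  E ⇒ keep positive
Point 4:
  φ: degrees = first 2 digits = 88, minutes = 17.8708; 88 + 17.8708/60 = 88.297847
  N → positive
  Longitude: degrees = first 3 digits = 178, minutes = 41.087; 178 + 41.087/60 = 178.684783
  W → negative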